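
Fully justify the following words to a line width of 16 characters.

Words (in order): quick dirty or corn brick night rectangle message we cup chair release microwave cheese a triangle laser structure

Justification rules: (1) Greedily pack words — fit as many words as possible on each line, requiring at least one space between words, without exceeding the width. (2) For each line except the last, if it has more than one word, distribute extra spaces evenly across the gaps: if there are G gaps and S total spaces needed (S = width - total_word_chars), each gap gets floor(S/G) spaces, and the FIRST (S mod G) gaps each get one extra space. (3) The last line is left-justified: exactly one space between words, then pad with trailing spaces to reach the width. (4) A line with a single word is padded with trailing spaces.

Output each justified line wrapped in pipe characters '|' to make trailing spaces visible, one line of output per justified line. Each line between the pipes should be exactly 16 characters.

Answer: |quick  dirty  or|
|corn brick night|
|rectangle       |
|message  we  cup|
|chair    release|
|microwave cheese|
|a triangle laser|
|structure       |

Derivation:
Line 1: ['quick', 'dirty', 'or'] (min_width=14, slack=2)
Line 2: ['corn', 'brick', 'night'] (min_width=16, slack=0)
Line 3: ['rectangle'] (min_width=9, slack=7)
Line 4: ['message', 'we', 'cup'] (min_width=14, slack=2)
Line 5: ['chair', 'release'] (min_width=13, slack=3)
Line 6: ['microwave', 'cheese'] (min_width=16, slack=0)
Line 7: ['a', 'triangle', 'laser'] (min_width=16, slack=0)
Line 8: ['structure'] (min_width=9, slack=7)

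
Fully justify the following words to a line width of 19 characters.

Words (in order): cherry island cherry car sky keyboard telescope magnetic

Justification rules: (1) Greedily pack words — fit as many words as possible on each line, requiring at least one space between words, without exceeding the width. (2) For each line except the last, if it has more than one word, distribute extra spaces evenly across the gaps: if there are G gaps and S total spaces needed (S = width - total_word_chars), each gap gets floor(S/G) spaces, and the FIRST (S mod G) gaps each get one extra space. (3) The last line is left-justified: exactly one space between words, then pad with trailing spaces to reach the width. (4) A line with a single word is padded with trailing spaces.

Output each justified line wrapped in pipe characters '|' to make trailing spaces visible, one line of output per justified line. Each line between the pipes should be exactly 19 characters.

Line 1: ['cherry', 'island'] (min_width=13, slack=6)
Line 2: ['cherry', 'car', 'sky'] (min_width=14, slack=5)
Line 3: ['keyboard', 'telescope'] (min_width=18, slack=1)
Line 4: ['magnetic'] (min_width=8, slack=11)

Answer: |cherry       island|
|cherry    car   sky|
|keyboard  telescope|
|magnetic           |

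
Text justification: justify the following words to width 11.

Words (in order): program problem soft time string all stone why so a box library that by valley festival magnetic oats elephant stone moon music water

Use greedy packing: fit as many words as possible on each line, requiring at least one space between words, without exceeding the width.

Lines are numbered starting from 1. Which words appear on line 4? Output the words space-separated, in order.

Line 1: ['program'] (min_width=7, slack=4)
Line 2: ['problem'] (min_width=7, slack=4)
Line 3: ['soft', 'time'] (min_width=9, slack=2)
Line 4: ['string', 'all'] (min_width=10, slack=1)
Line 5: ['stone', 'why'] (min_width=9, slack=2)
Line 6: ['so', 'a', 'box'] (min_width=8, slack=3)
Line 7: ['library'] (min_width=7, slack=4)
Line 8: ['that', 'by'] (min_width=7, slack=4)
Line 9: ['valley'] (min_width=6, slack=5)
Line 10: ['festival'] (min_width=8, slack=3)
Line 11: ['magnetic'] (min_width=8, slack=3)
Line 12: ['oats'] (min_width=4, slack=7)
Line 13: ['elephant'] (min_width=8, slack=3)
Line 14: ['stone', 'moon'] (min_width=10, slack=1)
Line 15: ['music', 'water'] (min_width=11, slack=0)

Answer: string all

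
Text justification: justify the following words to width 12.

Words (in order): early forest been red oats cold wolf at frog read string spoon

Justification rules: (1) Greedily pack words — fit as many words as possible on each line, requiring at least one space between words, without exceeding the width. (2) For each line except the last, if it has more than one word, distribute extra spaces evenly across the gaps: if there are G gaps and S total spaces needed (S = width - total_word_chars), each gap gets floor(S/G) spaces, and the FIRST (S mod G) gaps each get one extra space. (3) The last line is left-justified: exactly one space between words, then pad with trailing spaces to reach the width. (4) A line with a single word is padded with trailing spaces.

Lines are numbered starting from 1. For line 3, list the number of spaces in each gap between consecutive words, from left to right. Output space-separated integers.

Line 1: ['early', 'forest'] (min_width=12, slack=0)
Line 2: ['been', 'red'] (min_width=8, slack=4)
Line 3: ['oats', 'cold'] (min_width=9, slack=3)
Line 4: ['wolf', 'at', 'frog'] (min_width=12, slack=0)
Line 5: ['read', 'string'] (min_width=11, slack=1)
Line 6: ['spoon'] (min_width=5, slack=7)

Answer: 4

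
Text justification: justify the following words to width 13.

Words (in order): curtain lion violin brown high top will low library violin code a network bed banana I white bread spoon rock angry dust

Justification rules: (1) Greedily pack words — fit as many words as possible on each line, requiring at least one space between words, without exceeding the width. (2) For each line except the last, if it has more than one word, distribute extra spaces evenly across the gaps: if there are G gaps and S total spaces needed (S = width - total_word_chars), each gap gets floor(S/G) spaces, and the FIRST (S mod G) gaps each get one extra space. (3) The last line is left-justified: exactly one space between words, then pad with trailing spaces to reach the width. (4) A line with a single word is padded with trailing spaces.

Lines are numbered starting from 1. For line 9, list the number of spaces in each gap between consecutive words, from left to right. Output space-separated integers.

Line 1: ['curtain', 'lion'] (min_width=12, slack=1)
Line 2: ['violin', 'brown'] (min_width=12, slack=1)
Line 3: ['high', 'top', 'will'] (min_width=13, slack=0)
Line 4: ['low', 'library'] (min_width=11, slack=2)
Line 5: ['violin', 'code', 'a'] (min_width=13, slack=0)
Line 6: ['network', 'bed'] (min_width=11, slack=2)
Line 7: ['banana', 'I'] (min_width=8, slack=5)
Line 8: ['white', 'bread'] (min_width=11, slack=2)
Line 9: ['spoon', 'rock'] (min_width=10, slack=3)
Line 10: ['angry', 'dust'] (min_width=10, slack=3)

Answer: 4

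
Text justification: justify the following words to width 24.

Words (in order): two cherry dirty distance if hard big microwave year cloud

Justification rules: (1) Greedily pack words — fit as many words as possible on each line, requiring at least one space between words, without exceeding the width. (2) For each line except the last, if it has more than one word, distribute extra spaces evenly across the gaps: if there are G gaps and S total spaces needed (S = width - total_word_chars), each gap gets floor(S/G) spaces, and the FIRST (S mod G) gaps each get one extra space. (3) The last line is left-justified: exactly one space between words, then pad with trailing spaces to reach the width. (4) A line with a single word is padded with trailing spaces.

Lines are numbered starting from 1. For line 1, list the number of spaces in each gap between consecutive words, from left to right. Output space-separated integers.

Answer: 5 5

Derivation:
Line 1: ['two', 'cherry', 'dirty'] (min_width=16, slack=8)
Line 2: ['distance', 'if', 'hard', 'big'] (min_width=20, slack=4)
Line 3: ['microwave', 'year', 'cloud'] (min_width=20, slack=4)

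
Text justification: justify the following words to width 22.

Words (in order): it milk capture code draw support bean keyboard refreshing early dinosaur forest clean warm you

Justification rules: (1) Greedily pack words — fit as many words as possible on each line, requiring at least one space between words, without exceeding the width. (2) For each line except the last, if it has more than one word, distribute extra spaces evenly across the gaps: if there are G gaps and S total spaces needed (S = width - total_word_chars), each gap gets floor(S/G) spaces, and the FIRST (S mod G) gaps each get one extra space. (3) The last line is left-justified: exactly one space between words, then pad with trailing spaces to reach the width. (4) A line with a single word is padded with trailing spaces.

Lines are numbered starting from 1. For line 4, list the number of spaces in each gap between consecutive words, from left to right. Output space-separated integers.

Line 1: ['it', 'milk', 'capture', 'code'] (min_width=20, slack=2)
Line 2: ['draw', 'support', 'bean'] (min_width=17, slack=5)
Line 3: ['keyboard', 'refreshing'] (min_width=19, slack=3)
Line 4: ['early', 'dinosaur', 'forest'] (min_width=21, slack=1)
Line 5: ['clean', 'warm', 'you'] (min_width=14, slack=8)

Answer: 2 1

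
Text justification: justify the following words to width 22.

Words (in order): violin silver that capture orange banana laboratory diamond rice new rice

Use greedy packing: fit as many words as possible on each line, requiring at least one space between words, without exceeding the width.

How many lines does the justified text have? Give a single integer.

Line 1: ['violin', 'silver', 'that'] (min_width=18, slack=4)
Line 2: ['capture', 'orange', 'banana'] (min_width=21, slack=1)
Line 3: ['laboratory', 'diamond'] (min_width=18, slack=4)
Line 4: ['rice', 'new', 'rice'] (min_width=13, slack=9)
Total lines: 4

Answer: 4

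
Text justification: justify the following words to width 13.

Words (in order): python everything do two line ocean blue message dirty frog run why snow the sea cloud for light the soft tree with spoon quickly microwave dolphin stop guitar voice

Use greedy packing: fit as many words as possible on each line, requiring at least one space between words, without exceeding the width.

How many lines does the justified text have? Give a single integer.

Line 1: ['python'] (min_width=6, slack=7)
Line 2: ['everything', 'do'] (min_width=13, slack=0)
Line 3: ['two', 'line'] (min_width=8, slack=5)
Line 4: ['ocean', 'blue'] (min_width=10, slack=3)
Line 5: ['message', 'dirty'] (min_width=13, slack=0)
Line 6: ['frog', 'run', 'why'] (min_width=12, slack=1)
Line 7: ['snow', 'the', 'sea'] (min_width=12, slack=1)
Line 8: ['cloud', 'for'] (min_width=9, slack=4)
Line 9: ['light', 'the'] (min_width=9, slack=4)
Line 10: ['soft', 'tree'] (min_width=9, slack=4)
Line 11: ['with', 'spoon'] (min_width=10, slack=3)
Line 12: ['quickly'] (min_width=7, slack=6)
Line 13: ['microwave'] (min_width=9, slack=4)
Line 14: ['dolphin', 'stop'] (min_width=12, slack=1)
Line 15: ['guitar', 'voice'] (min_width=12, slack=1)
Total lines: 15

Answer: 15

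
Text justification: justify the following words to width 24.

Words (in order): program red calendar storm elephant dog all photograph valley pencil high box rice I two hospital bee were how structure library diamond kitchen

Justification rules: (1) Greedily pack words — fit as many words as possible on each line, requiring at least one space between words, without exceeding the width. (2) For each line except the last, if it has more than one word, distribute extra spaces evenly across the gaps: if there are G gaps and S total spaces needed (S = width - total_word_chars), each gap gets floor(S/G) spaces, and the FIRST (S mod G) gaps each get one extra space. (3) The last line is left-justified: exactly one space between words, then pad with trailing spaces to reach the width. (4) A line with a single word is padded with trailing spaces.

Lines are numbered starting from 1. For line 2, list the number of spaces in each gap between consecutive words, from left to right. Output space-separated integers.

Answer: 2 2 1

Derivation:
Line 1: ['program', 'red', 'calendar'] (min_width=20, slack=4)
Line 2: ['storm', 'elephant', 'dog', 'all'] (min_width=22, slack=2)
Line 3: ['photograph', 'valley', 'pencil'] (min_width=24, slack=0)
Line 4: ['high', 'box', 'rice', 'I', 'two'] (min_width=19, slack=5)
Line 5: ['hospital', 'bee', 'were', 'how'] (min_width=21, slack=3)
Line 6: ['structure', 'library'] (min_width=17, slack=7)
Line 7: ['diamond', 'kitchen'] (min_width=15, slack=9)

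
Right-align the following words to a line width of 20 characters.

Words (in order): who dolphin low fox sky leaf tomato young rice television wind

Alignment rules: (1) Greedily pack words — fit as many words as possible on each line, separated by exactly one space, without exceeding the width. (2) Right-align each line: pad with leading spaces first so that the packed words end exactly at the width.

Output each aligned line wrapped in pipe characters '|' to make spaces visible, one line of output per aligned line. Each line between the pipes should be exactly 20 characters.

Answer: | who dolphin low fox|
|     sky leaf tomato|
|          young rice|
|     television wind|

Derivation:
Line 1: ['who', 'dolphin', 'low', 'fox'] (min_width=19, slack=1)
Line 2: ['sky', 'leaf', 'tomato'] (min_width=15, slack=5)
Line 3: ['young', 'rice'] (min_width=10, slack=10)
Line 4: ['television', 'wind'] (min_width=15, slack=5)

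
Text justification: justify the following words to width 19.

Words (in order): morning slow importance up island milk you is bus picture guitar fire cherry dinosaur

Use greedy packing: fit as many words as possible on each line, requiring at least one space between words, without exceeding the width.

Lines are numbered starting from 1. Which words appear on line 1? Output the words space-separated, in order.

Line 1: ['morning', 'slow'] (min_width=12, slack=7)
Line 2: ['importance', 'up'] (min_width=13, slack=6)
Line 3: ['island', 'milk', 'you', 'is'] (min_width=18, slack=1)
Line 4: ['bus', 'picture', 'guitar'] (min_width=18, slack=1)
Line 5: ['fire', 'cherry'] (min_width=11, slack=8)
Line 6: ['dinosaur'] (min_width=8, slack=11)

Answer: morning slow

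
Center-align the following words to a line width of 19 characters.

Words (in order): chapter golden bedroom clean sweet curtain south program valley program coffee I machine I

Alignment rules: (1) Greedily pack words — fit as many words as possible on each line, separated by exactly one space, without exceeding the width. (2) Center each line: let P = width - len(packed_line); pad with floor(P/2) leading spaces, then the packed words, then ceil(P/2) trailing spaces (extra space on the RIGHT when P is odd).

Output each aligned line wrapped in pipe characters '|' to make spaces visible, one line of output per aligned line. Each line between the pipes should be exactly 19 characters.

Line 1: ['chapter', 'golden'] (min_width=14, slack=5)
Line 2: ['bedroom', 'clean', 'sweet'] (min_width=19, slack=0)
Line 3: ['curtain', 'south'] (min_width=13, slack=6)
Line 4: ['program', 'valley'] (min_width=14, slack=5)
Line 5: ['program', 'coffee', 'I'] (min_width=16, slack=3)
Line 6: ['machine', 'I'] (min_width=9, slack=10)

Answer: |  chapter golden   |
|bedroom clean sweet|
|   curtain south   |
|  program valley   |
| program coffee I  |
|     machine I     |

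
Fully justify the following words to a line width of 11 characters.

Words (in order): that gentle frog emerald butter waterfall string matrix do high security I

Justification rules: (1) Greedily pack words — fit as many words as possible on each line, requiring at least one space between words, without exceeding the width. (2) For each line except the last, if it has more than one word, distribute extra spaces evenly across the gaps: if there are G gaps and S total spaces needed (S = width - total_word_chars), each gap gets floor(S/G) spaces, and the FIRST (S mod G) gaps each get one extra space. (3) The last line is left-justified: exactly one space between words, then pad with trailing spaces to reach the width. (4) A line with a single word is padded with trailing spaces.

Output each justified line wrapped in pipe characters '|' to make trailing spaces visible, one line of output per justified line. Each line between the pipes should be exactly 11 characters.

Line 1: ['that', 'gentle'] (min_width=11, slack=0)
Line 2: ['frog'] (min_width=4, slack=7)
Line 3: ['emerald'] (min_width=7, slack=4)
Line 4: ['butter'] (min_width=6, slack=5)
Line 5: ['waterfall'] (min_width=9, slack=2)
Line 6: ['string'] (min_width=6, slack=5)
Line 7: ['matrix', 'do'] (min_width=9, slack=2)
Line 8: ['high'] (min_width=4, slack=7)
Line 9: ['security', 'I'] (min_width=10, slack=1)

Answer: |that gentle|
|frog       |
|emerald    |
|butter     |
|waterfall  |
|string     |
|matrix   do|
|high       |
|security I |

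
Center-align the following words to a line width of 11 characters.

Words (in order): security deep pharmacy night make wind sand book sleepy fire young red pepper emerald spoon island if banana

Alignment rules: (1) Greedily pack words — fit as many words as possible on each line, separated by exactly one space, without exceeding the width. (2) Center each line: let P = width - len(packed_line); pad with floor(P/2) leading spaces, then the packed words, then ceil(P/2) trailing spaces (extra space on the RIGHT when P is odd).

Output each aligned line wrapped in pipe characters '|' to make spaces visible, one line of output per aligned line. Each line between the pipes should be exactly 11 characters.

Answer: | security  |
|   deep    |
| pharmacy  |
|night make |
| wind sand |
|book sleepy|
|fire young |
|red pepper |
|  emerald  |
|   spoon   |
| island if |
|  banana   |

Derivation:
Line 1: ['security'] (min_width=8, slack=3)
Line 2: ['deep'] (min_width=4, slack=7)
Line 3: ['pharmacy'] (min_width=8, slack=3)
Line 4: ['night', 'make'] (min_width=10, slack=1)
Line 5: ['wind', 'sand'] (min_width=9, slack=2)
Line 6: ['book', 'sleepy'] (min_width=11, slack=0)
Line 7: ['fire', 'young'] (min_width=10, slack=1)
Line 8: ['red', 'pepper'] (min_width=10, slack=1)
Line 9: ['emerald'] (min_width=7, slack=4)
Line 10: ['spoon'] (min_width=5, slack=6)
Line 11: ['island', 'if'] (min_width=9, slack=2)
Line 12: ['banana'] (min_width=6, slack=5)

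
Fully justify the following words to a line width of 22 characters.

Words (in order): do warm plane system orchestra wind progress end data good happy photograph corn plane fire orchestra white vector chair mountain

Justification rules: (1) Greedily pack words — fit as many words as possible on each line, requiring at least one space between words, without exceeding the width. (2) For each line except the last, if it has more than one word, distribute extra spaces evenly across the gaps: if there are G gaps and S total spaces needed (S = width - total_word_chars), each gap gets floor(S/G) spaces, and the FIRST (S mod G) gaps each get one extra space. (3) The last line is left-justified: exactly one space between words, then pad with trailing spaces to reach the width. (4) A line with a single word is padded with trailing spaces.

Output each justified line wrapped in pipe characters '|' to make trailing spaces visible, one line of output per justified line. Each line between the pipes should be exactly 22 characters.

Line 1: ['do', 'warm', 'plane', 'system'] (min_width=20, slack=2)
Line 2: ['orchestra', 'wind'] (min_width=14, slack=8)
Line 3: ['progress', 'end', 'data', 'good'] (min_width=22, slack=0)
Line 4: ['happy', 'photograph', 'corn'] (min_width=21, slack=1)
Line 5: ['plane', 'fire', 'orchestra'] (min_width=20, slack=2)
Line 6: ['white', 'vector', 'chair'] (min_width=18, slack=4)
Line 7: ['mountain'] (min_width=8, slack=14)

Answer: |do  warm  plane system|
|orchestra         wind|
|progress end data good|
|happy  photograph corn|
|plane  fire  orchestra|
|white   vector   chair|
|mountain              |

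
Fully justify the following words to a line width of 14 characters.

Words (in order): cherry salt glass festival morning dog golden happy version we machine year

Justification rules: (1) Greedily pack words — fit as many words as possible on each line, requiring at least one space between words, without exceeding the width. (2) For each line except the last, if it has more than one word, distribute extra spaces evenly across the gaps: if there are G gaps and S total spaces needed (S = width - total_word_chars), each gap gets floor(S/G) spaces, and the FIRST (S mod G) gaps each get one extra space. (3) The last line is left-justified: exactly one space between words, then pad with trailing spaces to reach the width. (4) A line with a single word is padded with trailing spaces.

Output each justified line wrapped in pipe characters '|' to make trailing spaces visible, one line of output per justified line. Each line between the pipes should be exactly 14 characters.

Line 1: ['cherry', 'salt'] (min_width=11, slack=3)
Line 2: ['glass', 'festival'] (min_width=14, slack=0)
Line 3: ['morning', 'dog'] (min_width=11, slack=3)
Line 4: ['golden', 'happy'] (min_width=12, slack=2)
Line 5: ['version', 'we'] (min_width=10, slack=4)
Line 6: ['machine', 'year'] (min_width=12, slack=2)

Answer: |cherry    salt|
|glass festival|
|morning    dog|
|golden   happy|
|version     we|
|machine year  |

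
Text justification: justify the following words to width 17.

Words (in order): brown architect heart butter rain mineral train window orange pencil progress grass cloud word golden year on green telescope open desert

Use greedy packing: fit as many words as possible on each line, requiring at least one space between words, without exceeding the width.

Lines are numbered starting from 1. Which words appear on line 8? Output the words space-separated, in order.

Answer: green telescope

Derivation:
Line 1: ['brown', 'architect'] (min_width=15, slack=2)
Line 2: ['heart', 'butter', 'rain'] (min_width=17, slack=0)
Line 3: ['mineral', 'train'] (min_width=13, slack=4)
Line 4: ['window', 'orange'] (min_width=13, slack=4)
Line 5: ['pencil', 'progress'] (min_width=15, slack=2)
Line 6: ['grass', 'cloud', 'word'] (min_width=16, slack=1)
Line 7: ['golden', 'year', 'on'] (min_width=14, slack=3)
Line 8: ['green', 'telescope'] (min_width=15, slack=2)
Line 9: ['open', 'desert'] (min_width=11, slack=6)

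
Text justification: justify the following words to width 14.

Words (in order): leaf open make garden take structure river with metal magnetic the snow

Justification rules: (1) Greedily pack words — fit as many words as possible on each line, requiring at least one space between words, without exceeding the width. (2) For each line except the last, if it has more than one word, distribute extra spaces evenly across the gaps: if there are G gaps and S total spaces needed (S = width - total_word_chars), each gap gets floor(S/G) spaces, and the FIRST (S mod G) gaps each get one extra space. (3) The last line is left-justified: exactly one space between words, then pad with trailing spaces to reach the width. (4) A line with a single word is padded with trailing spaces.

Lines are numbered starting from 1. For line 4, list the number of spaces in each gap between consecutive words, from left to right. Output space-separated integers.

Answer: 5

Derivation:
Line 1: ['leaf', 'open', 'make'] (min_width=14, slack=0)
Line 2: ['garden', 'take'] (min_width=11, slack=3)
Line 3: ['structure'] (min_width=9, slack=5)
Line 4: ['river', 'with'] (min_width=10, slack=4)
Line 5: ['metal', 'magnetic'] (min_width=14, slack=0)
Line 6: ['the', 'snow'] (min_width=8, slack=6)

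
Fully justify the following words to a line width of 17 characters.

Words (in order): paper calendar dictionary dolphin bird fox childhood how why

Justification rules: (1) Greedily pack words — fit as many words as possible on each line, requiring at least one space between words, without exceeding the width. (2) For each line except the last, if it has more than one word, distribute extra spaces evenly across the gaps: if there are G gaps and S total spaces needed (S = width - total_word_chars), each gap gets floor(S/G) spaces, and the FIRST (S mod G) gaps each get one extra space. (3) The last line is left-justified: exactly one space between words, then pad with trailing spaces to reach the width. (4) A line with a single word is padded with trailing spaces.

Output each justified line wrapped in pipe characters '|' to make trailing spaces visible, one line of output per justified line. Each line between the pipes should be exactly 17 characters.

Answer: |paper    calendar|
|dictionary       |
|dolphin  bird fox|
|childhood how why|

Derivation:
Line 1: ['paper', 'calendar'] (min_width=14, slack=3)
Line 2: ['dictionary'] (min_width=10, slack=7)
Line 3: ['dolphin', 'bird', 'fox'] (min_width=16, slack=1)
Line 4: ['childhood', 'how', 'why'] (min_width=17, slack=0)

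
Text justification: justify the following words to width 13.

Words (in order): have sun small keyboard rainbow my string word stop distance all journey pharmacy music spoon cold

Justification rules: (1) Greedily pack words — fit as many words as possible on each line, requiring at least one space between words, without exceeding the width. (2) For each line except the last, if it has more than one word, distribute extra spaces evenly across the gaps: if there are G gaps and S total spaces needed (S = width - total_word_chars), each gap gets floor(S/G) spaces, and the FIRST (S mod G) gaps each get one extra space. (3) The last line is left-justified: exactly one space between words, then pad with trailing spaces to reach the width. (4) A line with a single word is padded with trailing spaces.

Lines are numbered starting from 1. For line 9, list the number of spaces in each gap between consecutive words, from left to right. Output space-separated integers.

Line 1: ['have', 'sun'] (min_width=8, slack=5)
Line 2: ['small'] (min_width=5, slack=8)
Line 3: ['keyboard'] (min_width=8, slack=5)
Line 4: ['rainbow', 'my'] (min_width=10, slack=3)
Line 5: ['string', 'word'] (min_width=11, slack=2)
Line 6: ['stop', 'distance'] (min_width=13, slack=0)
Line 7: ['all', 'journey'] (min_width=11, slack=2)
Line 8: ['pharmacy'] (min_width=8, slack=5)
Line 9: ['music', 'spoon'] (min_width=11, slack=2)
Line 10: ['cold'] (min_width=4, slack=9)

Answer: 3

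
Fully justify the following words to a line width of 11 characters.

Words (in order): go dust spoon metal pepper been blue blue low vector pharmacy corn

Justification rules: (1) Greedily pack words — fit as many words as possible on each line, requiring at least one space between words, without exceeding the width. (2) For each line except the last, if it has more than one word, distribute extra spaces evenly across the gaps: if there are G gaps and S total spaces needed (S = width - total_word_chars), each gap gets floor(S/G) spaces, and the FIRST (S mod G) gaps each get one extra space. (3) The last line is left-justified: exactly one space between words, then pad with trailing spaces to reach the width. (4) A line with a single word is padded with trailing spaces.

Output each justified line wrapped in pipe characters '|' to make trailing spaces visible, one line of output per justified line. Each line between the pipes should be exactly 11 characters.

Answer: |go     dust|
|spoon metal|
|pepper been|
|blue   blue|
|low  vector|
|pharmacy   |
|corn       |

Derivation:
Line 1: ['go', 'dust'] (min_width=7, slack=4)
Line 2: ['spoon', 'metal'] (min_width=11, slack=0)
Line 3: ['pepper', 'been'] (min_width=11, slack=0)
Line 4: ['blue', 'blue'] (min_width=9, slack=2)
Line 5: ['low', 'vector'] (min_width=10, slack=1)
Line 6: ['pharmacy'] (min_width=8, slack=3)
Line 7: ['corn'] (min_width=4, slack=7)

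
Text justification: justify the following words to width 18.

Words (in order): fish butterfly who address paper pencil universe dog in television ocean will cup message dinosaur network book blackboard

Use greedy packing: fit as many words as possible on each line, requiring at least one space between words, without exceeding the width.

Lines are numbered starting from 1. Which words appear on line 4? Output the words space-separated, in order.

Answer: dog in television

Derivation:
Line 1: ['fish', 'butterfly', 'who'] (min_width=18, slack=0)
Line 2: ['address', 'paper'] (min_width=13, slack=5)
Line 3: ['pencil', 'universe'] (min_width=15, slack=3)
Line 4: ['dog', 'in', 'television'] (min_width=17, slack=1)
Line 5: ['ocean', 'will', 'cup'] (min_width=14, slack=4)
Line 6: ['message', 'dinosaur'] (min_width=16, slack=2)
Line 7: ['network', 'book'] (min_width=12, slack=6)
Line 8: ['blackboard'] (min_width=10, slack=8)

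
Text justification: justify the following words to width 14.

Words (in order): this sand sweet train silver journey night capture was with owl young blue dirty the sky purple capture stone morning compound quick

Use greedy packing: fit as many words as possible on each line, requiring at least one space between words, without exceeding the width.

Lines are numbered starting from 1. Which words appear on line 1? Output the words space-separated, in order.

Answer: this sand

Derivation:
Line 1: ['this', 'sand'] (min_width=9, slack=5)
Line 2: ['sweet', 'train'] (min_width=11, slack=3)
Line 3: ['silver', 'journey'] (min_width=14, slack=0)
Line 4: ['night', 'capture'] (min_width=13, slack=1)
Line 5: ['was', 'with', 'owl'] (min_width=12, slack=2)
Line 6: ['young', 'blue'] (min_width=10, slack=4)
Line 7: ['dirty', 'the', 'sky'] (min_width=13, slack=1)
Line 8: ['purple', 'capture'] (min_width=14, slack=0)
Line 9: ['stone', 'morning'] (min_width=13, slack=1)
Line 10: ['compound', 'quick'] (min_width=14, slack=0)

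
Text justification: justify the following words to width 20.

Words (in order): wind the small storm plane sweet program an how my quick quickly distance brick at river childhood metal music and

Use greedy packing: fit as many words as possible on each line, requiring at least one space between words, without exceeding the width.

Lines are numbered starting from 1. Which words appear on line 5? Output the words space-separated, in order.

Answer: brick at river

Derivation:
Line 1: ['wind', 'the', 'small', 'storm'] (min_width=20, slack=0)
Line 2: ['plane', 'sweet', 'program'] (min_width=19, slack=1)
Line 3: ['an', 'how', 'my', 'quick'] (min_width=15, slack=5)
Line 4: ['quickly', 'distance'] (min_width=16, slack=4)
Line 5: ['brick', 'at', 'river'] (min_width=14, slack=6)
Line 6: ['childhood', 'metal'] (min_width=15, slack=5)
Line 7: ['music', 'and'] (min_width=9, slack=11)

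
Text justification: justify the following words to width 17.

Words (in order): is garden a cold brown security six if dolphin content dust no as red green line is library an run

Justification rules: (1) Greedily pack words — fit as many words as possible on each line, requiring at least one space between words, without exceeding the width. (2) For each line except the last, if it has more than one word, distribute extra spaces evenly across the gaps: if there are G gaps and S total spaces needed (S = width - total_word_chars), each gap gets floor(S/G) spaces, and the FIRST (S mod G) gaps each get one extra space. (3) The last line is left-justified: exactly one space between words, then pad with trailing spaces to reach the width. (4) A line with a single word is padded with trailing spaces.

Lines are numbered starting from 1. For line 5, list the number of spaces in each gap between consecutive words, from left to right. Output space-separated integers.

Line 1: ['is', 'garden', 'a', 'cold'] (min_width=16, slack=1)
Line 2: ['brown', 'security'] (min_width=14, slack=3)
Line 3: ['six', 'if', 'dolphin'] (min_width=14, slack=3)
Line 4: ['content', 'dust', 'no'] (min_width=15, slack=2)
Line 5: ['as', 'red', 'green', 'line'] (min_width=17, slack=0)
Line 6: ['is', 'library', 'an', 'run'] (min_width=17, slack=0)

Answer: 1 1 1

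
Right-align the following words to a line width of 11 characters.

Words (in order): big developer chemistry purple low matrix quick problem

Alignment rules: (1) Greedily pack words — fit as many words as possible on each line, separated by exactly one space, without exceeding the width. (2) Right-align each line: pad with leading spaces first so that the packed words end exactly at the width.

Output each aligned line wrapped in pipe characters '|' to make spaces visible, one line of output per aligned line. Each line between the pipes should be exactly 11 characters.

Line 1: ['big'] (min_width=3, slack=8)
Line 2: ['developer'] (min_width=9, slack=2)
Line 3: ['chemistry'] (min_width=9, slack=2)
Line 4: ['purple', 'low'] (min_width=10, slack=1)
Line 5: ['matrix'] (min_width=6, slack=5)
Line 6: ['quick'] (min_width=5, slack=6)
Line 7: ['problem'] (min_width=7, slack=4)

Answer: |        big|
|  developer|
|  chemistry|
| purple low|
|     matrix|
|      quick|
|    problem|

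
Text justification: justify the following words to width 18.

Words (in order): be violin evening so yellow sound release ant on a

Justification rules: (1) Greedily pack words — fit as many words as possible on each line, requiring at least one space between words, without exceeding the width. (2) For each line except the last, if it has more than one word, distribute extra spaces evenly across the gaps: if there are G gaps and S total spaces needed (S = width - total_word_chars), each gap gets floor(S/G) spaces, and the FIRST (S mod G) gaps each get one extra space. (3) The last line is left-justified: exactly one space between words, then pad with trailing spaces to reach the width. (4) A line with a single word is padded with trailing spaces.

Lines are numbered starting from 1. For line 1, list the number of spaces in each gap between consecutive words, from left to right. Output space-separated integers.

Line 1: ['be', 'violin', 'evening'] (min_width=17, slack=1)
Line 2: ['so', 'yellow', 'sound'] (min_width=15, slack=3)
Line 3: ['release', 'ant', 'on', 'a'] (min_width=16, slack=2)

Answer: 2 1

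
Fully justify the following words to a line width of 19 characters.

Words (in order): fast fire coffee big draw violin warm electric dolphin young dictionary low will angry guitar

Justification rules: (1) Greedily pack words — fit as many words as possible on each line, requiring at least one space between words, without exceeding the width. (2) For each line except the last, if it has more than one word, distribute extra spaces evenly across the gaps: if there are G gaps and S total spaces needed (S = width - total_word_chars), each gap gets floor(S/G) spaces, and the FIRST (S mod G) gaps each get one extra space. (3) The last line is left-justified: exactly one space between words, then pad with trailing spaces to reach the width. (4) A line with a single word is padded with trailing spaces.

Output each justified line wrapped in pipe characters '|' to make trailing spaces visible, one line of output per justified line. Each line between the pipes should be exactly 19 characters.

Answer: |fast   fire  coffee|
|big   draw   violin|
|warm       electric|
|dolphin       young|
|dictionary low will|
|angry guitar       |

Derivation:
Line 1: ['fast', 'fire', 'coffee'] (min_width=16, slack=3)
Line 2: ['big', 'draw', 'violin'] (min_width=15, slack=4)
Line 3: ['warm', 'electric'] (min_width=13, slack=6)
Line 4: ['dolphin', 'young'] (min_width=13, slack=6)
Line 5: ['dictionary', 'low', 'will'] (min_width=19, slack=0)
Line 6: ['angry', 'guitar'] (min_width=12, slack=7)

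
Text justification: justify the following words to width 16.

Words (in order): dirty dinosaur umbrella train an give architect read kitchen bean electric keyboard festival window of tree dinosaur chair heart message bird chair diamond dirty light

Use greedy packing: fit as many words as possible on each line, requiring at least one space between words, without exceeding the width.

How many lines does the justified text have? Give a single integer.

Line 1: ['dirty', 'dinosaur'] (min_width=14, slack=2)
Line 2: ['umbrella', 'train'] (min_width=14, slack=2)
Line 3: ['an', 'give'] (min_width=7, slack=9)
Line 4: ['architect', 'read'] (min_width=14, slack=2)
Line 5: ['kitchen', 'bean'] (min_width=12, slack=4)
Line 6: ['electric'] (min_width=8, slack=8)
Line 7: ['keyboard'] (min_width=8, slack=8)
Line 8: ['festival', 'window'] (min_width=15, slack=1)
Line 9: ['of', 'tree', 'dinosaur'] (min_width=16, slack=0)
Line 10: ['chair', 'heart'] (min_width=11, slack=5)
Line 11: ['message', 'bird'] (min_width=12, slack=4)
Line 12: ['chair', 'diamond'] (min_width=13, slack=3)
Line 13: ['dirty', 'light'] (min_width=11, slack=5)
Total lines: 13

Answer: 13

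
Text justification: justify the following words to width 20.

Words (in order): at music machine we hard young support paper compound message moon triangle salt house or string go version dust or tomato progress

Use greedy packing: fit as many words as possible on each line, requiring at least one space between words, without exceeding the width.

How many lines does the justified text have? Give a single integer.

Answer: 8

Derivation:
Line 1: ['at', 'music', 'machine', 'we'] (min_width=19, slack=1)
Line 2: ['hard', 'young', 'support'] (min_width=18, slack=2)
Line 3: ['paper', 'compound'] (min_width=14, slack=6)
Line 4: ['message', 'moon'] (min_width=12, slack=8)
Line 5: ['triangle', 'salt', 'house'] (min_width=19, slack=1)
Line 6: ['or', 'string', 'go', 'version'] (min_width=20, slack=0)
Line 7: ['dust', 'or', 'tomato'] (min_width=14, slack=6)
Line 8: ['progress'] (min_width=8, slack=12)
Total lines: 8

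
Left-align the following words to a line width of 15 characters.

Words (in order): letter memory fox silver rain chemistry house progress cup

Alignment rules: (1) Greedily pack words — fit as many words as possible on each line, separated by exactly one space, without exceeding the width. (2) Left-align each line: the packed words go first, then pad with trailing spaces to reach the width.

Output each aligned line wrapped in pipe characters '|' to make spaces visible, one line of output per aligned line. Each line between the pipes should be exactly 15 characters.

Line 1: ['letter', 'memory'] (min_width=13, slack=2)
Line 2: ['fox', 'silver', 'rain'] (min_width=15, slack=0)
Line 3: ['chemistry', 'house'] (min_width=15, slack=0)
Line 4: ['progress', 'cup'] (min_width=12, slack=3)

Answer: |letter memory  |
|fox silver rain|
|chemistry house|
|progress cup   |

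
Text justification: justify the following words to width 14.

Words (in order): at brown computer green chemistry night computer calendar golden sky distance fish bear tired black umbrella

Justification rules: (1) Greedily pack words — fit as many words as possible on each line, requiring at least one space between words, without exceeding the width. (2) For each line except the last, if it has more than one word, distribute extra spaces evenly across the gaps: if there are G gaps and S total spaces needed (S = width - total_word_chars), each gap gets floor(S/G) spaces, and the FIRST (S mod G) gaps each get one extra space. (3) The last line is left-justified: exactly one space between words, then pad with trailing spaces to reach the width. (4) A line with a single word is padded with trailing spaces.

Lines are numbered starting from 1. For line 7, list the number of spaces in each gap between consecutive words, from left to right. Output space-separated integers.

Line 1: ['at', 'brown'] (min_width=8, slack=6)
Line 2: ['computer', 'green'] (min_width=14, slack=0)
Line 3: ['chemistry'] (min_width=9, slack=5)
Line 4: ['night', 'computer'] (min_width=14, slack=0)
Line 5: ['calendar'] (min_width=8, slack=6)
Line 6: ['golden', 'sky'] (min_width=10, slack=4)
Line 7: ['distance', 'fish'] (min_width=13, slack=1)
Line 8: ['bear', 'tired'] (min_width=10, slack=4)
Line 9: ['black', 'umbrella'] (min_width=14, slack=0)

Answer: 2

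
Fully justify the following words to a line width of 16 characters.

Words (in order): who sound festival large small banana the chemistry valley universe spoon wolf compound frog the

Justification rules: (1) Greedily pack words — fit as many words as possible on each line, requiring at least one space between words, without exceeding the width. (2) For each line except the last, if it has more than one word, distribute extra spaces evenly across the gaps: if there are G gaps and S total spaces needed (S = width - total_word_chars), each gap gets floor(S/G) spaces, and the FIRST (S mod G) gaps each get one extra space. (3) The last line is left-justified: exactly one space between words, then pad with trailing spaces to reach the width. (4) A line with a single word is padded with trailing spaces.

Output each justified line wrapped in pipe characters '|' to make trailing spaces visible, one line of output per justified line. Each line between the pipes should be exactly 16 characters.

Line 1: ['who', 'sound'] (min_width=9, slack=7)
Line 2: ['festival', 'large'] (min_width=14, slack=2)
Line 3: ['small', 'banana', 'the'] (min_width=16, slack=0)
Line 4: ['chemistry', 'valley'] (min_width=16, slack=0)
Line 5: ['universe', 'spoon'] (min_width=14, slack=2)
Line 6: ['wolf', 'compound'] (min_width=13, slack=3)
Line 7: ['frog', 'the'] (min_width=8, slack=8)

Answer: |who        sound|
|festival   large|
|small banana the|
|chemistry valley|
|universe   spoon|
|wolf    compound|
|frog the        |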